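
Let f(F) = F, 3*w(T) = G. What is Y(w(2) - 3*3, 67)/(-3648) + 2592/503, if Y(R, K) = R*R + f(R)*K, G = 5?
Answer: 43540679/8257248 ≈ 5.2730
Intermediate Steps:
w(T) = 5/3 (w(T) = (1/3)*5 = 5/3)
Y(R, K) = R**2 + K*R (Y(R, K) = R*R + R*K = R**2 + K*R)
Y(w(2) - 3*3, 67)/(-3648) + 2592/503 = ((5/3 - 3*3)*(67 + (5/3 - 3*3)))/(-3648) + 2592/503 = ((5/3 - 9)*(67 + (5/3 - 9)))*(-1/3648) + 2592*(1/503) = -22*(67 - 22/3)/3*(-1/3648) + 2592/503 = -22/3*179/3*(-1/3648) + 2592/503 = -3938/9*(-1/3648) + 2592/503 = 1969/16416 + 2592/503 = 43540679/8257248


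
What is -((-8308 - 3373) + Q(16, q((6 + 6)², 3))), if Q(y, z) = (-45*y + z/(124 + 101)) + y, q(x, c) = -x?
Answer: 309641/25 ≈ 12386.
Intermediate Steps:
Q(y, z) = -44*y + z/225 (Q(y, z) = (-45*y + z/225) + y = -44*y + z/225)
-((-8308 - 3373) + Q(16, q((6 + 6)², 3))) = -((-8308 - 3373) + (-44*16 + (-(6 + 6)²)/225)) = -(-11681 + (-704 + (-1*12²)/225)) = -(-11681 + (-704 + (-1*144)/225)) = -(-11681 + (-704 + (1/225)*(-144))) = -(-11681 + (-704 - 16/25)) = -(-11681 - 17616/25) = -1*(-309641/25) = 309641/25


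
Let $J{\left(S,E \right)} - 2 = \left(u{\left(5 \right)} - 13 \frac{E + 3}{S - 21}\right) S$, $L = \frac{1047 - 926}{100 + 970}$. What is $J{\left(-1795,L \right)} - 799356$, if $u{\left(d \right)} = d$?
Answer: $- \frac{314151595073}{388624} \approx -8.0837 \cdot 10^{5}$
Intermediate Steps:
$L = \frac{121}{1070} \approx 0.11308$
$J{\left(S,E \right)} = 2 + S \left(5 - \frac{13 \left(3 + E\right)}{-21 + S}\right)$ ($J{\left(S,E \right)} = 2 + \left(5 - 13 \frac{E + 3}{S - 21}\right) S = 2 + \left(5 - 13 \frac{3 + E}{-21 + S}\right) S = 2 + \left(5 - \frac{13 \left(3 + E\right)}{-21 + S}\right) S = 2 + S \left(5 - \frac{13 \left(3 + E\right)}{-21 + S}\right)$)
$J{\left(-1795,L \right)} - 799356 = \frac{-42 - -254890 + 5 \left(-1795\right)^{2} - \frac{1573}{1070} \left(-1795\right)}{-21 - 1795} - 799356 = \frac{-42 + 254890 + 5 \cdot 3222025 + \frac{564707}{214}}{-1816} - 799356 = - \frac{-42 + 254890 + 16110125 + \frac{564707}{214}}{1816} - 799356 = \left(- \frac{1}{1816}\right) \frac{3502668929}{214} - 799356 = - \frac{3502668929}{388624} - 799356 = - \frac{314151595073}{388624}$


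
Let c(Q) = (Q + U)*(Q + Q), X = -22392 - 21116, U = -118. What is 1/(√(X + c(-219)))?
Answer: √104098/104098 ≈ 0.0030994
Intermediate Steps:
X = -43508
c(Q) = 2*Q*(-118 + Q) (c(Q) = (Q - 118)*(Q + Q) = (-118 + Q)*(2*Q) = 2*Q*(-118 + Q))
1/(√(X + c(-219))) = 1/(√(-43508 + 2*(-219)*(-118 - 219))) = 1/(√(-43508 + 2*(-219)*(-337))) = 1/(√(-43508 + 147606)) = 1/(√104098) = √104098/104098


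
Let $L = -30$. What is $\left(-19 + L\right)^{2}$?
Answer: $2401$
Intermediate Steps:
$\left(-19 + L\right)^{2} = \left(-19 - 30\right)^{2} = \left(-49\right)^{2} = 2401$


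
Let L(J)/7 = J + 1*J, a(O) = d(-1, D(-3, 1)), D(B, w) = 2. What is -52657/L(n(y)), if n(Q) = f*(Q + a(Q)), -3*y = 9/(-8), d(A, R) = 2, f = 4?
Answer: -52657/133 ≈ -395.92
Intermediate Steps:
y = 3/8 (y = -3/(-8) = -3*(-1)/8 = -⅓*(-9/8) = 3/8 ≈ 0.37500)
a(O) = 2
n(Q) = 8 + 4*Q (n(Q) = 4*(Q + 2) = 4*(2 + Q) = 8 + 4*Q)
L(J) = 14*J (L(J) = 7*(J + 1*J) = 7*(J + J) = 7*(2*J) = 14*J)
-52657/L(n(y)) = -52657*1/(14*(8 + 4*(3/8))) = -52657*1/(14*(8 + 3/2)) = -52657/(14*(19/2)) = -52657/133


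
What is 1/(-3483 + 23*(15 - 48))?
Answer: -1/4242 ≈ -0.00023574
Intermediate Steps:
1/(-3483 + 23*(15 - 48)) = 1/(-3483 + 23*(-33)) = 1/(-3483 - 759) = 1/(-4242) = -1/4242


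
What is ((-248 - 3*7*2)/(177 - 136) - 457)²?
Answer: 362026729/1681 ≈ 2.1536e+5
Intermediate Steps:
((-248 - 3*7*2)/(177 - 136) - 457)² = ((-248 - 21*2)/41 - 457)² = ((-248 - 42)*(1/41) - 457)² = (-290*1/41 - 457)² = (-290/41 - 457)² = (-19027/41)² = 362026729/1681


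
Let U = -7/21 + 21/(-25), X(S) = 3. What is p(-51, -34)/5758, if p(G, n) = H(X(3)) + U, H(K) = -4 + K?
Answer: -163/431850 ≈ -0.00037745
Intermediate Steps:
U = -88/75 (U = -7*1/21 + 21*(-1/25) = -⅓ - 21/25 = -88/75 ≈ -1.1733)
p(G, n) = -163/75 (p(G, n) = (-4 + 3) - 88/75 = -1 - 88/75 = -163/75)
p(-51, -34)/5758 = -163/75/5758 = -163/75*1/5758 = -163/431850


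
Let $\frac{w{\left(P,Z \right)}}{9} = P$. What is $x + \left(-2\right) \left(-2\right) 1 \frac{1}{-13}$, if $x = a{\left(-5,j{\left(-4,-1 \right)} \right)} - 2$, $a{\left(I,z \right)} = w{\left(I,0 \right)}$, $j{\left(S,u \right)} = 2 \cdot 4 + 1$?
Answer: $- \frac{615}{13} \approx -47.308$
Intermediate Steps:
$j{\left(S,u \right)} = 9$ ($j{\left(S,u \right)} = 8 + 1 = 9$)
$w{\left(P,Z \right)} = 9 P$
$a{\left(I,z \right)} = 9 I$
$x = -47$ ($x = 9 \left(-5\right) - 2 = -45 - 2 = -47$)
$x + \left(-2\right) \left(-2\right) 1 \frac{1}{-13} = -47 + \left(-2\right) \left(-2\right) 1 \frac{1}{-13} = -47 + 4 \cdot 1 \left(- \frac{1}{13}\right) = -47 + 4 \left(- \frac{1}{13}\right) = -47 - \frac{4}{13} = - \frac{615}{13}$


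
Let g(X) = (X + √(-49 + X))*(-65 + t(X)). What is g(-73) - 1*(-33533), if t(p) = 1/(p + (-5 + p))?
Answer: 5780051/151 - 9816*I*√122/151 ≈ 38279.0 - 718.02*I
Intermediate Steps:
t(p) = 1/(-5 + 2*p)
g(X) = (-65 + 1/(-5 + 2*X))*(X + √(-49 + X)) (g(X) = (X + √(-49 + X))*(-65 + 1/(-5 + 2*X)) = (-65 + 1/(-5 + 2*X))*(X + √(-49 + X)))
g(-73) - 1*(-33533) = (-73 + √(-49 - 73) - 65*(-5 + 2*(-73))*(-73 + √(-49 - 73)))/(-5 + 2*(-73)) - 1*(-33533) = (-73 + √(-122) - 65*(-5 - 146)*(-73 + √(-122)))/(-5 - 146) + 33533 = (-73 + I*√122 - 65*(-151)*(-73 + I*√122))/(-151) + 33533 = -(-73 + I*√122 + (-716495 + 9815*I*√122))/151 + 33533 = -(-716568 + 9816*I*√122)/151 + 33533 = (716568/151 - 9816*I*√122/151) + 33533 = 5780051/151 - 9816*I*√122/151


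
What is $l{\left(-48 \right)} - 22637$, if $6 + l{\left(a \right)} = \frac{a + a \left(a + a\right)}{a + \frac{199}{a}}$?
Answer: $- \frac{56894309}{2503} \approx -22730.0$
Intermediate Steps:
$l{\left(a \right)} = -6 + \frac{a + 2 a^{2}}{a + \frac{199}{a}}$ ($l{\left(a \right)} = -6 + \frac{a + a \left(a + a\right)}{a + \frac{199}{a}} = -6 + \frac{a + a 2 a}{a + \frac{199}{a}} = -6 + \frac{a + 2 a^{2}}{a + \frac{199}{a}}$)
$l{\left(-48 \right)} - 22637 = \frac{-1194 - 5 \left(-48\right)^{2} + 2 \left(-48\right)^{3}}{199 + \left(-48\right)^{2}} - 22637 = \frac{-1194 - 11520 + 2 \left(-110592\right)}{199 + 2304} - 22637 = \frac{-1194 - 11520 - 221184}{2503} - 22637 = \frac{1}{2503} \left(-233898\right) - 22637 = - \frac{233898}{2503} - 22637 = - \frac{56894309}{2503}$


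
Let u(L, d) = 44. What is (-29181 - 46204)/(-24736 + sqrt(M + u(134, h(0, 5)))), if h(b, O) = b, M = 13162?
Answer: 186472336/61185649 + 15077*sqrt(13206)/122371298 ≈ 3.0618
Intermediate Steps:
(-29181 - 46204)/(-24736 + sqrt(M + u(134, h(0, 5)))) = (-29181 - 46204)/(-24736 + sqrt(13162 + 44)) = -75385/(-24736 + sqrt(13206))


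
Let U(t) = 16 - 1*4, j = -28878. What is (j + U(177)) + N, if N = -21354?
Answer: -50220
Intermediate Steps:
U(t) = 12 (U(t) = 16 - 4 = 12)
(j + U(177)) + N = (-28878 + 12) - 21354 = -28866 - 21354 = -50220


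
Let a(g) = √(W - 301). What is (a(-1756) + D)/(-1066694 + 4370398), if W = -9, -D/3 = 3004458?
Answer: -4506687/1651852 + I*√310/3303704 ≈ -2.7283 + 5.3294e-6*I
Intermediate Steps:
D = -9013374 (D = -3*3004458 = -9013374)
a(g) = I*√310 (a(g) = √(-9 - 301) = √(-310) = I*√310)
(a(-1756) + D)/(-1066694 + 4370398) = (I*√310 - 9013374)/(-1066694 + 4370398) = (-9013374 + I*√310)/3303704 = (-9013374 + I*√310)*(1/3303704) = -4506687/1651852 + I*√310/3303704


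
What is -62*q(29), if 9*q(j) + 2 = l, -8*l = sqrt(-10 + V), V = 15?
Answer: 124/9 + 31*sqrt(5)/36 ≈ 15.703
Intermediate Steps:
l = -sqrt(5)/8 (l = -sqrt(-10 + 15)/8 = -sqrt(5)/8 ≈ -0.27951)
q(j) = -2/9 - sqrt(5)/72 (q(j) = -2/9 + (-sqrt(5)/8)/9 = -2/9 - sqrt(5)/72)
-62*q(29) = -62*(-2/9 - sqrt(5)/72) = 124/9 + 31*sqrt(5)/36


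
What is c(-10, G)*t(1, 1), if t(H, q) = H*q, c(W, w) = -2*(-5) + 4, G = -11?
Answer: 14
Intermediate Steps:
c(W, w) = 14 (c(W, w) = 10 + 4 = 14)
c(-10, G)*t(1, 1) = 14*(1*1) = 14*1 = 14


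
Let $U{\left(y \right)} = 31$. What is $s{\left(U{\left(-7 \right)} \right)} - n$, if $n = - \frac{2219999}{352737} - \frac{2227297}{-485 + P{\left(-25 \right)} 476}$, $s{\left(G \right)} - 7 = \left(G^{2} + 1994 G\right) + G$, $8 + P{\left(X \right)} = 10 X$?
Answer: $\frac{2731225615007851}{43490002941} \approx 62801.0$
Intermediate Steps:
$P{\left(X \right)} = -8 + 10 X$
$s{\left(G \right)} = 7 + G^{2} + 1995 G$ ($s{\left(G \right)} = 7 + \left(\left(G^{2} + 1994 G\right) + G\right) = 7 + \left(G^{2} + 1995 G\right) = 7 + G^{2} + 1995 G$)
$n = \frac{511939725182}{43490002941}$ ($n = - \frac{2219999}{352737} - \frac{2227297}{-485 + \left(-8 + 10 \left(-25\right)\right) 476} = \left(-2219999\right) \frac{1}{352737} - \frac{2227297}{-485 + \left(-8 - 250\right) 476} = - \frac{2219999}{352737} - \frac{2227297}{-485 - 122808} = - \frac{2219999}{352737} - \frac{2227297}{-123293} = - \frac{2219999}{352737} - - \frac{2227297}{123293} = - \frac{2219999}{352737} + \frac{2227297}{123293} = \frac{511939725182}{43490002941} \approx 11.771$)
$s{\left(U{\left(-7 \right)} \right)} - n = \left(7 + 31^{2} + 1995 \cdot 31\right) - \frac{511939725182}{43490002941} = \left(7 + 961 + 61845\right) - \frac{511939725182}{43490002941} = 62813 - \frac{511939725182}{43490002941} = \frac{2731225615007851}{43490002941}$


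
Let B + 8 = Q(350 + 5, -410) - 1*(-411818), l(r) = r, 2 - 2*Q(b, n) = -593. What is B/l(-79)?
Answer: -824215/158 ≈ -5216.5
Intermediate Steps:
Q(b, n) = 595/2 (Q(b, n) = 1 - ½*(-593) = 1 + 593/2 = 595/2)
B = 824215/2 (B = -8 + (595/2 - 1*(-411818)) = -8 + (595/2 + 411818) = -8 + 824231/2 = 824215/2 ≈ 4.1211e+5)
B/l(-79) = (824215/2)/(-79) = (824215/2)*(-1/79) = -824215/158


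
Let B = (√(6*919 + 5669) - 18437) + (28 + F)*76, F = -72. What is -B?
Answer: 21781 - √11183 ≈ 21675.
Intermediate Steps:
B = -21781 + √11183 (B = (√(6*919 + 5669) - 18437) + (28 - 72)*76 = (√(5514 + 5669) - 18437) - 44*76 = (√11183 - 18437) - 3344 = (-18437 + √11183) - 3344 = -21781 + √11183 ≈ -21675.)
-B = -(-21781 + √11183) = 21781 - √11183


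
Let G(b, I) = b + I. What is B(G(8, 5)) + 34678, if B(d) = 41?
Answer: 34719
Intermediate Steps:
G(b, I) = I + b
B(G(8, 5)) + 34678 = 41 + 34678 = 34719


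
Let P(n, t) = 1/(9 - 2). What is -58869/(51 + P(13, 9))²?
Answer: -2884581/128164 ≈ -22.507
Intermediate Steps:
P(n, t) = ⅐ (P(n, t) = 1/7 = ⅐)
-58869/(51 + P(13, 9))² = -58869/(51 + ⅐)² = -58869/((358/7)²) = -58869/128164/49 = -58869*49/128164 = -2884581/128164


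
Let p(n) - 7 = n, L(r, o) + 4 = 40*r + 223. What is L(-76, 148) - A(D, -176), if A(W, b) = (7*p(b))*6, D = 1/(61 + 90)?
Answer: 4277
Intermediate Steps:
L(r, o) = 219 + 40*r (L(r, o) = -4 + (40*r + 223) = -4 + (223 + 40*r) = 219 + 40*r)
p(n) = 7 + n
D = 1/151 ≈ 0.0066225
A(W, b) = 294 + 42*b (A(W, b) = (7*(7 + b))*6 = (49 + 7*b)*6 = 294 + 42*b)
L(-76, 148) - A(D, -176) = (219 + 40*(-76)) - (294 + 42*(-176)) = (219 - 3040) - (294 - 7392) = -2821 - 1*(-7098) = -2821 + 7098 = 4277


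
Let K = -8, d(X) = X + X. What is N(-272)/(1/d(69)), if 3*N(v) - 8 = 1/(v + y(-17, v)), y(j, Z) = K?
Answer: 51497/140 ≈ 367.84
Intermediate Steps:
d(X) = 2*X
y(j, Z) = -8
N(v) = 8/3 + 1/(3*(-8 + v)) (N(v) = 8/3 + 1/(3*(v - 8)) = 8/3 + 1/(3*(-8 + v)))
N(-272)/(1/d(69)) = ((-63 + 8*(-272))/(3*(-8 - 272)))/(1/(2*69)) = ((1/3)*(-63 - 2176)/(-280))/(1/138) = ((1/3)*(-1/280)*(-2239))/(1/138) = (2239/840)*138 = 51497/140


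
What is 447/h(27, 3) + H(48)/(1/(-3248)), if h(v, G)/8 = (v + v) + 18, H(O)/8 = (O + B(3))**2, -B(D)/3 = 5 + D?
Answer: -2873622379/192 ≈ -1.4967e+7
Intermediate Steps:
B(D) = -15 - 3*D (B(D) = -3*(5 + D) = -15 - 3*D)
H(O) = 8*(-24 + O)**2 (H(O) = 8*(O + (-15 - 3*3))**2 = 8*(O + (-15 - 9))**2 = 8*(O - 24)**2 = 8*(-24 + O)**2)
h(v, G) = 144 + 16*v (h(v, G) = 8*((v + v) + 18) = 8*(2*v + 18) = 8*(18 + 2*v) = 144 + 16*v)
447/h(27, 3) + H(48)/(1/(-3248)) = 447/(144 + 16*27) + (8*(-24 + 48)**2)/(1/(-3248)) = 447/(144 + 432) + (8*24**2)/(-1/3248) = 447/576 + (8*576)*(-3248) = 447*(1/576) + 4608*(-3248) = 149/192 - 14966784 = -2873622379/192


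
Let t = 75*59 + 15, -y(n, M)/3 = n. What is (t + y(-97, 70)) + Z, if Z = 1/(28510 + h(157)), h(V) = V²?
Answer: 251495230/53159 ≈ 4731.0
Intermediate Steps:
y(n, M) = -3*n
t = 4440 (t = 4425 + 15 = 4440)
Z = 1/53159 (Z = 1/(28510 + 157²) = 1/(28510 + 24649) = 1/53159 ≈ 1.8811e-5)
(t + y(-97, 70)) + Z = (4440 - 3*(-97)) + 1/53159 = (4440 + 291) + 1/53159 = 4731 + 1/53159 = 251495230/53159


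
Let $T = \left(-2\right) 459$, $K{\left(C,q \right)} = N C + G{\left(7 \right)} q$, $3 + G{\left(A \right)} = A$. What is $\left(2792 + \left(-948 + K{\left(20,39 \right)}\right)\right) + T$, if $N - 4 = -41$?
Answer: $342$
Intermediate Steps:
$G{\left(A \right)} = -3 + A$
$N = -37$ ($N = 4 - 41 = -37$)
$K{\left(C,q \right)} = - 37 C + 4 q$ ($K{\left(C,q \right)} = - 37 C + \left(-3 + 7\right) q = - 37 C + 4 q$)
$T = -918$
$\left(2792 + \left(-948 + K{\left(20,39 \right)}\right)\right) + T = \left(2792 + \left(-948 + \left(\left(-37\right) 20 + 4 \cdot 39\right)\right)\right) - 918 = \left(2792 + \left(-948 + \left(-740 + 156\right)\right)\right) - 918 = \left(2792 - 1532\right) - 918 = 1260 - 918 = 342$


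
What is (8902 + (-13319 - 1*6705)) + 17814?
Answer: 6692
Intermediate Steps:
(8902 + (-13319 - 1*6705)) + 17814 = (8902 + (-13319 - 6705)) + 17814 = (8902 - 20024) + 17814 = -11122 + 17814 = 6692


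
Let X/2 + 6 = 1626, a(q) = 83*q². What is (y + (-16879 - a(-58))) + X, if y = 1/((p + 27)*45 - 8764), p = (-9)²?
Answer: -1143290305/3904 ≈ -2.9285e+5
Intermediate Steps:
p = 81
X = 3240 (X = -12 + 2*1626 = -12 + 3252 = 3240)
y = -1/3904 (y = 1/((81 + 27)*45 - 8764) = 1/(108*45 - 8764) = 1/(4860 - 8764) = 1/(-3904) = -1/3904 ≈ -0.00025615)
(y + (-16879 - a(-58))) + X = (-1/3904 + (-16879 - 83*(-58)²)) + 3240 = (-1/3904 + (-16879 - 83*3364)) + 3240 = (-1/3904 + (-16879 - 1*279212)) + 3240 = (-1/3904 + (-16879 - 279212)) + 3240 = (-1/3904 - 296091) + 3240 = -1155939265/3904 + 3240 = -1143290305/3904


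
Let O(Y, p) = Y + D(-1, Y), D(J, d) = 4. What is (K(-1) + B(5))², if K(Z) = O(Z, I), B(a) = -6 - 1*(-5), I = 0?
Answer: 4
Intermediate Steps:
O(Y, p) = 4 + Y (O(Y, p) = Y + 4 = 4 + Y)
B(a) = -1 (B(a) = -6 + 5 = -1)
K(Z) = 4 + Z
(K(-1) + B(5))² = ((4 - 1) - 1)² = (3 - 1)² = 2² = 4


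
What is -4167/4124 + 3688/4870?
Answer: -2541989/10041940 ≈ -0.25314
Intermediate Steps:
-4167/4124 + 3688/4870 = -4167*1/4124 + 3688*(1/4870) = -4167/4124 + 1844/2435 = -2541989/10041940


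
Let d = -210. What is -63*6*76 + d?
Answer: -28938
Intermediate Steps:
-63*6*76 + d = -63*6*76 - 210 = -378*76 - 210 = -28728 - 210 = -28938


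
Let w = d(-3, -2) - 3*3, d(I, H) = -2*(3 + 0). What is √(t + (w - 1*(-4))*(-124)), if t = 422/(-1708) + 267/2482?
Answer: √382973977421889/529907 ≈ 36.930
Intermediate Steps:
d(I, H) = -6 (d(I, H) = -2*3 = -6)
w = -15 (w = -6 - 3*3 = -6 - 9 = -15)
t = -73921/529907 (t = 422*(-1/1708) + 267*(1/2482) = -211/854 + 267/2482 = -73921/529907 ≈ -0.13950)
√(t + (w - 1*(-4))*(-124)) = √(-73921/529907 + (-15 - 1*(-4))*(-124)) = √(-73921/529907 + (-15 + 4)*(-124)) = √(-73921/529907 - 11*(-124)) = √(-73921/529907 + 1364) = √(722719227/529907) = √382973977421889/529907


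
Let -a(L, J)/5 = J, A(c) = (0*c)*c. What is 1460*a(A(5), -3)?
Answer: 21900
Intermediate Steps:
A(c) = 0 (A(c) = 0*c = 0)
a(L, J) = -5*J
1460*a(A(5), -3) = 1460*(-5*(-3)) = 1460*15 = 21900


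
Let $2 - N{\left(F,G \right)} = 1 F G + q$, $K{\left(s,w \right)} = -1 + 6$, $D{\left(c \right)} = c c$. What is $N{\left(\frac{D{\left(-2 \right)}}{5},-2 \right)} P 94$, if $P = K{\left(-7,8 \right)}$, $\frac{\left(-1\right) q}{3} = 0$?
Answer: $1692$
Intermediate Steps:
$q = 0$ ($q = \left(-3\right) 0 = 0$)
$D{\left(c \right)} = c^{2}$
$K{\left(s,w \right)} = 5$
$N{\left(F,G \right)} = 2 - F G$ ($N{\left(F,G \right)} = 2 - \left(1 F G + 0\right) = 2 - \left(F G + 0\right) = 2 - F G$)
$P = 5$
$N{\left(\frac{D{\left(-2 \right)}}{5},-2 \right)} P 94 = \left(2 - \frac{\left(-2\right)^{2}}{5} \left(-2\right)\right) 5 \cdot 94 = \left(2 - 4 \cdot \frac{1}{5} \left(-2\right)\right) 5 \cdot 94 = \left(2 - \frac{4}{5} \left(-2\right)\right) 5 \cdot 94 = \left(2 + \frac{8}{5}\right) 5 \cdot 94 = \frac{18}{5} \cdot 5 \cdot 94 = 18 \cdot 94 = 1692$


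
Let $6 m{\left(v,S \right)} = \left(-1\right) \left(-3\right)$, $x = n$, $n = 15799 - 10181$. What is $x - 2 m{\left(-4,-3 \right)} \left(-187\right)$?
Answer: $5805$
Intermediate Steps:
$n = 5618$ ($n = 15799 - 10181 = 5618$)
$x = 5618$
$m{\left(v,S \right)} = \frac{1}{2}$ ($m{\left(v,S \right)} = \frac{\left(-1\right) \left(-3\right)}{6} = \frac{1}{6} \cdot 3 = \frac{1}{2}$)
$x - 2 m{\left(-4,-3 \right)} \left(-187\right) = 5618 - 2 \cdot \frac{1}{2} \left(-187\right) = 5618 - 1 \left(-187\right) = 5618 - -187 = 5618 + 187 = 5805$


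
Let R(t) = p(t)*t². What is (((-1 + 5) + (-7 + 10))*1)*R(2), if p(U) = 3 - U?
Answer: 28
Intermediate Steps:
R(t) = t²*(3 - t) (R(t) = (3 - t)*t² = t²*(3 - t))
(((-1 + 5) + (-7 + 10))*1)*R(2) = (((-1 + 5) + (-7 + 10))*1)*(2²*(3 - 1*2)) = ((4 + 3)*1)*(4*(3 - 2)) = (7*1)*(4*1) = 7*4 = 28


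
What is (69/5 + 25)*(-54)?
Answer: -10476/5 ≈ -2095.2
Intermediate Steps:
(69/5 + 25)*(-54) = (194/5)*(-54) = -10476/5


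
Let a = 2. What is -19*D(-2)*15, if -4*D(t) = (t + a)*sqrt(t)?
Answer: 0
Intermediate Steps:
D(t) = -sqrt(t)*(2 + t)/4 (D(t) = -(t + 2)*sqrt(t)/4 = -(2 + t)*sqrt(t)/4 = -sqrt(t)*(2 + t)/4)
-19*D(-2)*15 = -19*sqrt(-2)*(-2 - 1*(-2))/4*15 = -19*I*sqrt(2)*(-2 + 2)/4*15 = -19*I*sqrt(2)*0/4*15 = -19*0*15 = 0*15 = 0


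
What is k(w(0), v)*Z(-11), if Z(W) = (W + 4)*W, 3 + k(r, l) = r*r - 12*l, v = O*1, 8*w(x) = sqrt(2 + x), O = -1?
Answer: 22253/32 ≈ 695.41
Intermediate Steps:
w(x) = sqrt(2 + x)/8
v = -1 (v = -1*1 = -1)
k(r, l) = -3 + r**2 - 12*l (k(r, l) = -3 + (r*r - 12*l) = -3 + (r**2 - 12*l) = -3 + r**2 - 12*l)
Z(W) = W*(4 + W) (Z(W) = (4 + W)*W = W*(4 + W))
k(w(0), v)*Z(-11) = (-3 + (sqrt(2 + 0)/8)**2 - 12*(-1))*(-11*(4 - 11)) = (-3 + (sqrt(2)/8)**2 + 12)*(-11*(-7)) = (-3 + 1/32 + 12)*77 = (289/32)*77 = 22253/32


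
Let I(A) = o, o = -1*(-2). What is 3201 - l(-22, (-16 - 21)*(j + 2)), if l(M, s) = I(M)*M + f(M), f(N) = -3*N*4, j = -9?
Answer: 2981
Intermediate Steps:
f(N) = -12*N
o = 2
I(A) = 2
l(M, s) = -10*M (l(M, s) = 2*M - 12*M = -10*M)
3201 - l(-22, (-16 - 21)*(j + 2)) = 3201 - (-10)*(-22) = 3201 - 1*220 = 3201 - 220 = 2981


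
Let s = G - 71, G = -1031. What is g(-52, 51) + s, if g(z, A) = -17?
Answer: -1119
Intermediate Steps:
s = -1102 (s = -1031 - 71 = -1102)
g(-52, 51) + s = -17 - 1102 = -1119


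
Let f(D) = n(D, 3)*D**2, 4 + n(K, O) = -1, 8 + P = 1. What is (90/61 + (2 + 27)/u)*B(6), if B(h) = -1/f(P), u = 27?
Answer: 4199/403515 ≈ 0.010406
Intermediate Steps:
P = -7 (P = -8 + 1 = -7)
n(K, O) = -5 (n(K, O) = -4 - 1 = -5)
f(D) = -5*D**2
B(h) = 1/245 (B(h) = -1/((-5*(-7)**2)) = -1/((-5*49)) = -1/(-245) = -1*(-1/245) = 1/245)
(90/61 + (2 + 27)/u)*B(6) = (90/61 + (2 + 27)/27)*(1/245) = (90*(1/61) + 29*(1/27))*(1/245) = (90/61 + 29/27)*(1/245) = (4199/1647)*(1/245) = 4199/403515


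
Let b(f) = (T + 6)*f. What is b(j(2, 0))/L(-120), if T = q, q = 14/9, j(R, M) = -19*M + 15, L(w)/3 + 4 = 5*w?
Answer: -85/1359 ≈ -0.062546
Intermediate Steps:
L(w) = -12 + 15*w (L(w) = -12 + 3*(5*w) = -12 + 15*w)
j(R, M) = 15 - 19*M
q = 14/9 (q = 14*(⅑) = 14/9 ≈ 1.5556)
T = 14/9 ≈ 1.5556
b(f) = 68*f/9 (b(f) = (14/9 + 6)*f = 68*f/9)
b(j(2, 0))/L(-120) = (68*(15 - 19*0)/9)/(-12 + 15*(-120)) = (68*(15 + 0)/9)/(-12 - 1800) = ((68/9)*15)/(-1812) = (340/3)*(-1/1812) = -85/1359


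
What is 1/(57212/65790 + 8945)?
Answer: 32895/294274381 ≈ 0.00011178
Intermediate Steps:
1/(57212/65790 + 8945) = 1/(57212*(1/65790) + 8945) = 1/(28606/32895 + 8945) = 1/(294274381/32895) = 32895/294274381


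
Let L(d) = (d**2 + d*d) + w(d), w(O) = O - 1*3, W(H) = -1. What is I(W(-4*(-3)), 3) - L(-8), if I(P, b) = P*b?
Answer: -120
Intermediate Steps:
w(O) = -3 + O (w(O) = O - 3 = -3 + O)
L(d) = -3 + d + 2*d**2 (L(d) = (d**2 + d*d) + (-3 + d) = (d**2 + d**2) + (-3 + d) = 2*d**2 + (-3 + d) = -3 + d + 2*d**2)
I(W(-4*(-3)), 3) - L(-8) = -1*3 - (-3 - 8 + 2*(-8)**2) = -3 - (-3 - 8 + 2*64) = -3 - (-3 - 8 + 128) = -3 - 1*117 = -3 - 117 = -120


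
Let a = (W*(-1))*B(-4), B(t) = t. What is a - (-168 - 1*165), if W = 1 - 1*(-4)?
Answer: 353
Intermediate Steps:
W = 5 (W = 1 + 4 = 5)
a = 20 (a = (5*(-1))*(-4) = -5*(-4) = 20)
a - (-168 - 1*165) = 20 - (-168 - 1*165) = 20 - (-168 - 165) = 20 - 1*(-333) = 20 + 333 = 353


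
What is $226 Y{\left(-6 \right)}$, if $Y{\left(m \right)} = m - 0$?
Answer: $-1356$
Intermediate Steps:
$Y{\left(m \right)} = m$ ($Y{\left(m \right)} = m + 0 = m$)
$226 Y{\left(-6 \right)} = 226 \left(-6\right) = -1356$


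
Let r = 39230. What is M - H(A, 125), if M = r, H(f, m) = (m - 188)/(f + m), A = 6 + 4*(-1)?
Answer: 4982273/127 ≈ 39231.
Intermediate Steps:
A = 2 (A = 6 - 4 = 2)
H(f, m) = (-188 + m)/(f + m)
M = 39230
M - H(A, 125) = 39230 - (-188 + 125)/(2 + 125) = 39230 - (-63)/127 = 39230 - 1*(-63/127) = 39230 + 63/127 = 4982273/127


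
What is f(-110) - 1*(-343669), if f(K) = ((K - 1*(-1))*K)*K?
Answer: -975231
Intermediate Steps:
f(K) = K²*(1 + K) (f(K) = ((K + 1)*K)*K = ((1 + K)*K)*K = (K*(1 + K))*K = K²*(1 + K))
f(-110) - 1*(-343669) = (-110)²*(1 - 110) - 1*(-343669) = 12100*(-109) + 343669 = -1318900 + 343669 = -975231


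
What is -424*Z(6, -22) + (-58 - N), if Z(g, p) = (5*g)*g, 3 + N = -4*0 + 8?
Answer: -76383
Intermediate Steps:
N = 5 (N = -3 + (-4*0 + 8) = -3 + (0 + 8) = -3 + 8 = 5)
Z(g, p) = 5*g²
-424*Z(6, -22) + (-58 - N) = -2120*6² + (-58 - 1*5) = -2120*36 + (-58 - 5) = -424*180 - 63 = -76320 - 63 = -76383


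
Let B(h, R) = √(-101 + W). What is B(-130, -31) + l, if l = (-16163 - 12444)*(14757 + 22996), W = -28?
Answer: -1080000071 + I*√129 ≈ -1.08e+9 + 11.358*I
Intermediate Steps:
B(h, R) = I*√129 (B(h, R) = √(-101 - 28) = √(-129) = I*√129)
l = -1080000071 (l = -28607*37753 = -1080000071)
B(-130, -31) + l = I*√129 - 1080000071 = -1080000071 + I*√129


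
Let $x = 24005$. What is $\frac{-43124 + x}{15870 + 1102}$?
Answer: $- \frac{19119}{16972} \approx -1.1265$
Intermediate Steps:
$\frac{-43124 + x}{15870 + 1102} = \frac{-43124 + 24005}{15870 + 1102} = - \frac{19119}{16972}$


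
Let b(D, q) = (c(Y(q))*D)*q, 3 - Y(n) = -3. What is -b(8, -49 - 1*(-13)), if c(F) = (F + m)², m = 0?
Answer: 10368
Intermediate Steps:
Y(n) = 6 (Y(n) = 3 - 1*(-3) = 3 + 3 = 6)
c(F) = F² (c(F) = (F + 0)² = F²)
b(D, q) = 36*D*q (b(D, q) = (6²*D)*q = (36*D)*q = 36*D*q)
-b(8, -49 - 1*(-13)) = -36*8*(-49 - 1*(-13)) = -36*8*(-49 + 13) = -36*8*(-36) = -1*(-10368) = 10368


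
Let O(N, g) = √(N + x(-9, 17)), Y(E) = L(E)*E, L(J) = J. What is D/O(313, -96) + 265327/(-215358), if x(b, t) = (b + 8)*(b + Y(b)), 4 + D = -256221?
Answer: -265327/215358 - 256225*√241/241 ≈ -16506.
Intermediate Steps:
D = -256225 (D = -4 - 256221 = -256225)
Y(E) = E² (Y(E) = E*E = E²)
x(b, t) = (8 + b)*(b + b²) (x(b, t) = (b + 8)*(b + b²) = (8 + b)*(b + b²))
O(N, g) = √(-72 + N) (O(N, g) = √(N - 9*(8 + (-9)² + 9*(-9))) = √(N - 9*(8 + 81 - 81)) = √(N - 9*8) = √(N - 72) = √(-72 + N))
D/O(313, -96) + 265327/(-215358) = -256225/√(-72 + 313) + 265327/(-215358) = -256225*√241/241 + 265327*(-1/215358) = -256225*√241/241 - 265327/215358 = -265327/215358 - 256225*√241/241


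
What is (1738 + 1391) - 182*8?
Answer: 1673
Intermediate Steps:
(1738 + 1391) - 182*8 = 3129 - 1*1456 = 3129 - 1456 = 1673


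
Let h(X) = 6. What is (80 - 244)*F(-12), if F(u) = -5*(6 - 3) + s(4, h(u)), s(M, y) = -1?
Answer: 2624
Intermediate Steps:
F(u) = -16 (F(u) = -5*(6 - 3) - 1 = -5*3 - 1 = -15 - 1 = -16)
(80 - 244)*F(-12) = (80 - 244)*(-16) = -164*(-16) = 2624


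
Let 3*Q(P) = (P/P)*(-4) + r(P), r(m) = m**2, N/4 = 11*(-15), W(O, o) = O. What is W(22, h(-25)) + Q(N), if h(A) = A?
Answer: 435662/3 ≈ 1.4522e+5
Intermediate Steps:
N = -660 (N = 4*(11*(-15)) = 4*(-165) = -660)
Q(P) = -4/3 + P**2/3 (Q(P) = ((P/P)*(-4) + P**2)/3 = (1*(-4) + P**2)/3 = (-4 + P**2)/3 = -4/3 + P**2/3)
W(22, h(-25)) + Q(N) = 22 + (-4/3 + (1/3)*(-660)**2) = 22 + (-4/3 + (1/3)*435600) = 22 + (-4/3 + 145200) = 22 + 435596/3 = 435662/3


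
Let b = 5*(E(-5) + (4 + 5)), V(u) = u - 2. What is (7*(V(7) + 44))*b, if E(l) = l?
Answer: 6860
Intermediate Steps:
V(u) = -2 + u
b = 20 (b = 5*(-5 + (4 + 5)) = 5*(-5 + 9) = 5*4 = 20)
(7*(V(7) + 44))*b = (7*((-2 + 7) + 44))*20 = (7*(5 + 44))*20 = (7*49)*20 = 343*20 = 6860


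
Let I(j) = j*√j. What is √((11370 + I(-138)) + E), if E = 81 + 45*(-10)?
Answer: √(11001 - 138*I*√138) ≈ 105.17 - 7.7073*I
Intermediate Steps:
I(j) = j^(3/2)
E = -369 (E = 81 - 450 = -369)
√((11370 + I(-138)) + E) = √((11370 + (-138)^(3/2)) - 369) = √((11370 - 138*I*√138) - 369) = √(11001 - 138*I*√138)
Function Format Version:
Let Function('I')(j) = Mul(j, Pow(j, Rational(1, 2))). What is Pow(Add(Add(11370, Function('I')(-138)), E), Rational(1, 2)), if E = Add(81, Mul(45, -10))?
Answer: Pow(Add(11001, Mul(-138, I, Pow(138, Rational(1, 2)))), Rational(1, 2)) ≈ Add(105.17, Mul(-7.7073, I))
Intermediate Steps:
Function('I')(j) = Pow(j, Rational(3, 2))
E = -369 (E = Add(81, -450) = -369)
Pow(Add(Add(11370, Function('I')(-138)), E), Rational(1, 2)) = Pow(Add(Add(11370, Pow(-138, Rational(3, 2))), -369), Rational(1, 2)) = Pow(Add(Add(11370, Mul(-138, I, Pow(138, Rational(1, 2)))), -369), Rational(1, 2)) = Pow(Add(11001, Mul(-138, I, Pow(138, Rational(1, 2)))), Rational(1, 2))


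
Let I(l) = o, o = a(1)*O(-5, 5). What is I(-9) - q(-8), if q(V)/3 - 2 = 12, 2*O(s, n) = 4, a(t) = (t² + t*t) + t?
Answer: -36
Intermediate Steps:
a(t) = t + 2*t² (a(t) = (t² + t²) + t = 2*t² + t = t + 2*t²)
O(s, n) = 2 (O(s, n) = (½)*4 = 2)
q(V) = 42 (q(V) = 6 + 3*12 = 6 + 36 = 42)
o = 6 (o = (1*(1 + 2*1))*2 = (1*(1 + 2))*2 = (1*3)*2 = 3*2 = 6)
I(l) = 6
I(-9) - q(-8) = 6 - 1*42 = 6 - 42 = -36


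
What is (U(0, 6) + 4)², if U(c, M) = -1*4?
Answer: 0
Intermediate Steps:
U(c, M) = -4
(U(0, 6) + 4)² = (-4 + 4)² = 0² = 0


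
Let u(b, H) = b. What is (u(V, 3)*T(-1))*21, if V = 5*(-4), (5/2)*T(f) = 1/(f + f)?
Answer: 84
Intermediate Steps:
T(f) = 1/(5*f) (T(f) = 2/(5*(f + f)) = 2/(5*((2*f))) = 2*(1/(2*f))/5 = 1/(5*f))
V = -20
(u(V, 3)*T(-1))*21 = -4/(-1)*21 = -4*(-1)*21 = -20*(-⅕)*21 = 4*21 = 84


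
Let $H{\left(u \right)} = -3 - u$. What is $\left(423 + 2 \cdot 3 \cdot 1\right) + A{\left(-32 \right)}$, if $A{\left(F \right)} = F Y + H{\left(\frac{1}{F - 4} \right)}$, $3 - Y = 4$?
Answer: $\frac{16489}{36} \approx 458.03$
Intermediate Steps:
$Y = -1$ ($Y = 3 - 4 = -1$)
$A{\left(F \right)} = -3 - F - \frac{1}{-4 + F}$ ($A{\left(F \right)} = F \left(-1\right) - \left(3 + \frac{1}{F - 4}\right) = - F - \left(3 + \frac{1}{F - 4}\right) = - F - \left(3 + \frac{1}{-4 + F}\right) = -3 - F - \frac{1}{-4 + F}$)
$\left(423 + 2 \cdot 3 \cdot 1\right) + A{\left(-32 \right)} = \left(423 + 2 \cdot 3 \cdot 1\right) + \frac{11 - 32 - \left(-32\right)^{2}}{-4 - 32} = \left(423 + 6 \cdot 1\right) + \frac{11 - 32 - 1024}{-36} = \left(423 + 6\right) - \frac{11 - 32 - 1024}{36} = 429 - - \frac{1045}{36} = 429 + \frac{1045}{36} = \frac{16489}{36}$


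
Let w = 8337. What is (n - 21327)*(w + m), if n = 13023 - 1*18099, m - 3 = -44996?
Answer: 967828368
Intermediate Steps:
m = -44993 (m = 3 - 44996 = -44993)
n = -5076 (n = 13023 - 18099 = -5076)
(n - 21327)*(w + m) = (-5076 - 21327)*(8337 - 44993) = -26403*(-36656) = 967828368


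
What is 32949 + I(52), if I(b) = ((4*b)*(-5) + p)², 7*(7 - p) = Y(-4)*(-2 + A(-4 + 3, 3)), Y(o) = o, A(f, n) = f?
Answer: 54075550/49 ≈ 1.1036e+6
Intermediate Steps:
p = 37/7 (p = 7 - (-4)*(-2 + (-4 + 3))/7 = 7 - (-4)*(-2 - 1)/7 = 7 - (-4)*(-3)/7 = 7 - ⅐*12 = 7 - 12/7 = 37/7 ≈ 5.2857)
I(b) = (37/7 - 20*b)² (I(b) = ((4*b)*(-5) + 37/7)² = (-20*b + 37/7)² = (37/7 - 20*b)²)
32949 + I(52) = 32949 + (-37 + 140*52)²/49 = 32949 + (-37 + 7280)²/49 = 32949 + (1/49)*7243² = 32949 + (1/49)*52461049 = 32949 + 52461049/49 = 54075550/49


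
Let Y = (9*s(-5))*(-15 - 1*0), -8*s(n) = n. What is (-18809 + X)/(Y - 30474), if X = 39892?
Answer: -168664/244467 ≈ -0.68993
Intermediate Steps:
s(n) = -n/8
Y = -675/8 (Y = (9*(-⅛*(-5)))*(-15 - 1*0) = (9*(5/8))*(-15 + 0) = (45/8)*(-15) = -675/8 ≈ -84.375)
(-18809 + X)/(Y - 30474) = (-18809 + 39892)/(-675/8 - 30474) = 21083/(-244467/8) = 21083*(-8/244467) = -168664/244467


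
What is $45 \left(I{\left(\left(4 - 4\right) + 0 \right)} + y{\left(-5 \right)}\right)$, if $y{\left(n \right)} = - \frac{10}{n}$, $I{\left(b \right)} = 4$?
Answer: $270$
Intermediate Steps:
$45 \left(I{\left(\left(4 - 4\right) + 0 \right)} + y{\left(-5 \right)}\right) = 45 \left(4 - \frac{10}{-5}\right) = 45 \left(4 - -2\right) = 45 \left(4 + 2\right) = 45 \cdot 6 = 270$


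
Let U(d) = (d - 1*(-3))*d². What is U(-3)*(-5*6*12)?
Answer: 0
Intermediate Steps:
U(d) = d²*(3 + d) (U(d) = (d + 3)*d² = (3 + d)*d² = d²*(3 + d))
U(-3)*(-5*6*12) = ((-3)²*(3 - 3))*(-5*6*12) = (9*0)*(-30*12) = 0*(-360) = 0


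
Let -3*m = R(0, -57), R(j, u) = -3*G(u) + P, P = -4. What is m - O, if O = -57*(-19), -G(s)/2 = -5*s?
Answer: -4955/3 ≈ -1651.7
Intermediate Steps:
G(s) = 10*s (G(s) = -(-10)*s = 10*s)
O = 1083
R(j, u) = -4 - 30*u (R(j, u) = -30*u - 4 = -4 - 30*u)
m = -1706/3 (m = -(-4 - 30*(-57))/3 = -(-4 + 1710)/3 = -1/3*1706 = -1706/3 ≈ -568.67)
m - O = -1706/3 - 1*1083 = -1706/3 - 1083 = -4955/3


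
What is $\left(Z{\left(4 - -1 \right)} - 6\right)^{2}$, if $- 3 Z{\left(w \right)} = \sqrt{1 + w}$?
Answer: $\frac{\left(18 + \sqrt{6}\right)^{2}}{9} \approx 46.465$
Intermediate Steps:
$Z{\left(w \right)} = - \frac{\sqrt{1 + w}}{3}$
$\left(Z{\left(4 - -1 \right)} - 6\right)^{2} = \left(- \frac{\sqrt{1 + \left(4 - -1\right)}}{3} - 6\right)^{2} = \left(- \frac{\sqrt{1 + \left(4 + 1\right)}}{3} + \left(-35 + 29\right)\right)^{2} = \left(- \frac{\sqrt{1 + 5}}{3} - 6\right)^{2} = \left(- \frac{\sqrt{6}}{3} - 6\right)^{2} = \left(-6 - \frac{\sqrt{6}}{3}\right)^{2}$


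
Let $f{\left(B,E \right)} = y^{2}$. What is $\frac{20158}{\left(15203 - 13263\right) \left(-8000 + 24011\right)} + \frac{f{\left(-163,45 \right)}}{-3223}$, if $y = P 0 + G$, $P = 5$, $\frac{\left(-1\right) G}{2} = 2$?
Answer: $- \frac{216006103}{50055349410} \approx -0.0043153$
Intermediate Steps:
$G = -4$ ($G = \left(-2\right) 2 = -4$)
$y = -4$ ($y = 5 \cdot 0 - 4 = 0 - 4 = -4$)
$f{\left(B,E \right)} = 16$ ($f{\left(B,E \right)} = \left(-4\right)^{2} = 16$)
$\frac{20158}{\left(15203 - 13263\right) \left(-8000 + 24011\right)} + \frac{f{\left(-163,45 \right)}}{-3223} = \frac{20158}{\left(15203 - 13263\right) \left(-8000 + 24011\right)} + \frac{16}{-3223} = \frac{20158}{1940 \cdot 16011} + 16 \left(- \frac{1}{3223}\right) = \frac{20158}{31061340} - \frac{16}{3223} = 20158 \cdot \frac{1}{31061340} - \frac{16}{3223} = \frac{10079}{15530670} - \frac{16}{3223} = - \frac{216006103}{50055349410}$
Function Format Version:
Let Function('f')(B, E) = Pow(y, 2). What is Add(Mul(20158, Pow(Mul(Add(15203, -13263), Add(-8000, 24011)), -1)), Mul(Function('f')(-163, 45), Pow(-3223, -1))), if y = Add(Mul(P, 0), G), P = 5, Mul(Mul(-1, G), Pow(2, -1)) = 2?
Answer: Rational(-216006103, 50055349410) ≈ -0.0043153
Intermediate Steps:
G = -4 (G = Mul(-2, 2) = -4)
y = -4 (y = Add(Mul(5, 0), -4) = Add(0, -4) = -4)
Function('f')(B, E) = 16 (Function('f')(B, E) = Pow(-4, 2) = 16)
Add(Mul(20158, Pow(Mul(Add(15203, -13263), Add(-8000, 24011)), -1)), Mul(Function('f')(-163, 45), Pow(-3223, -1))) = Add(Mul(20158, Pow(Mul(Add(15203, -13263), Add(-8000, 24011)), -1)), Mul(16, Pow(-3223, -1))) = Add(Mul(20158, Pow(Mul(1940, 16011), -1)), Mul(16, Rational(-1, 3223))) = Add(Mul(20158, Pow(31061340, -1)), Rational(-16, 3223)) = Add(Mul(20158, Rational(1, 31061340)), Rational(-16, 3223)) = Add(Rational(10079, 15530670), Rational(-16, 3223)) = Rational(-216006103, 50055349410)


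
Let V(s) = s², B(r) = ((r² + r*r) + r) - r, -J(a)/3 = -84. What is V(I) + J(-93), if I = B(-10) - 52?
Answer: 22156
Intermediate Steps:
J(a) = 252 (J(a) = -3*(-84) = 252)
B(r) = 2*r² (B(r) = ((r² + r²) + r) - r = (2*r² + r) - r = (r + 2*r²) - r = 2*r²)
I = 148 (I = 2*(-10)² - 52 = 2*100 - 52 = 200 - 52 = 148)
V(I) + J(-93) = 148² + 252 = 21904 + 252 = 22156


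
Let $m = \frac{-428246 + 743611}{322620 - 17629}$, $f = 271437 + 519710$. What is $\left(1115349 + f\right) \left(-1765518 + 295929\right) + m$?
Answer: $- \frac{854513276903653339}{304991} \approx -2.8018 \cdot 10^{12}$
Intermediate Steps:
$f = 791147$
$m = \frac{315365}{304991} \approx 1.034$
$\left(1115349 + f\right) \left(-1765518 + 295929\right) + m = \left(1115349 + 791147\right) \left(-1765518 + 295929\right) + \frac{315365}{304991} = 1906496 \left(-1469589\right) + \frac{315365}{304991} = -2801765550144 + \frac{315365}{304991} = - \frac{854513276903653339}{304991}$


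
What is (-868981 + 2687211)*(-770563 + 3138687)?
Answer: 4305794100520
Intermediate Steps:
(-868981 + 2687211)*(-770563 + 3138687) = 1818230*2368124 = 4305794100520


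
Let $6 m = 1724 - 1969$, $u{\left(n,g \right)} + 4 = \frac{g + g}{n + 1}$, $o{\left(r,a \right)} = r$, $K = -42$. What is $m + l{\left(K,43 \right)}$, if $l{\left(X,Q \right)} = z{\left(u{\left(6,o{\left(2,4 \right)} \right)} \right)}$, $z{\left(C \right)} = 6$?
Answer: $- \frac{209}{6} \approx -34.833$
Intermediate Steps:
$u{\left(n,g \right)} = -4 + \frac{2 g}{1 + n}$ ($u{\left(n,g \right)} = -4 + \frac{g + g}{n + 1} = -4 + \frac{2 g}{1 + n}$)
$l{\left(X,Q \right)} = 6$
$m = - \frac{245}{6}$ ($m = \frac{1724 - 1969}{6} = \frac{1}{6} \left(-245\right) = - \frac{245}{6} \approx -40.833$)
$m + l{\left(K,43 \right)} = - \frac{245}{6} + 6 = - \frac{209}{6}$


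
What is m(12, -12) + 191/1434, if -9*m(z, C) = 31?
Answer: -14245/4302 ≈ -3.3112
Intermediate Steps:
m(z, C) = -31/9 (m(z, C) = -1/9*31 = -31/9)
m(12, -12) + 191/1434 = -31/9 + 191/1434 = -14245/4302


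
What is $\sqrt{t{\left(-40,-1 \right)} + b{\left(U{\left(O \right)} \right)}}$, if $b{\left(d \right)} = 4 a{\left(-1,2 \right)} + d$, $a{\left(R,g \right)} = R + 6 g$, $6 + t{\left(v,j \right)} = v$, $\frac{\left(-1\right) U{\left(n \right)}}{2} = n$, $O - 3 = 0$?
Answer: $2 i \sqrt{2} \approx 2.8284 i$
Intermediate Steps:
$O = 3$ ($O = 3 + 0 = 3$)
$U{\left(n \right)} = - 2 n$
$t{\left(v,j \right)} = -6 + v$
$b{\left(d \right)} = 44 + d$ ($b{\left(d \right)} = 4 \left(-1 + 6 \cdot 2\right) + d = 4 \left(-1 + 12\right) + d = 4 \cdot 11 + d = 44 + d$)
$\sqrt{t{\left(-40,-1 \right)} + b{\left(U{\left(O \right)} \right)}} = \sqrt{\left(-6 - 40\right) + \left(44 - 6\right)} = \sqrt{-46 + \left(44 - 6\right)} = \sqrt{-46 + 38} = \sqrt{-8} = 2 i \sqrt{2}$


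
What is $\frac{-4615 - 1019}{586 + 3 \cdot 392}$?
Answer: $- \frac{2817}{881} \approx -3.1975$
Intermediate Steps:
$\frac{-4615 - 1019}{586 + 3 \cdot 392} = - \frac{5634}{586 + 1176} = - \frac{5634}{1762} = \left(-5634\right) \frac{1}{1762} = - \frac{2817}{881}$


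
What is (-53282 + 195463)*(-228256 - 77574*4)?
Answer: -76571861912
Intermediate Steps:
(-53282 + 195463)*(-228256 - 77574*4) = 142181*(-228256 - 310296) = 142181*(-538552) = -76571861912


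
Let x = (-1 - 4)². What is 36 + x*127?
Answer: 3211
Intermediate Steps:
x = 25 (x = (-5)² = 25)
36 + x*127 = 36 + 25*127 = 36 + 3175 = 3211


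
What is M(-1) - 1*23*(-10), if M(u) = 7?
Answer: 237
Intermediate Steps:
M(-1) - 1*23*(-10) = 7 - 1*23*(-10) = 7 - 23*(-10) = 7 + 230 = 237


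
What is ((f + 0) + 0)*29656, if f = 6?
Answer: 177936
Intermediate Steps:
((f + 0) + 0)*29656 = ((6 + 0) + 0)*29656 = (6 + 0)*29656 = 6*29656 = 177936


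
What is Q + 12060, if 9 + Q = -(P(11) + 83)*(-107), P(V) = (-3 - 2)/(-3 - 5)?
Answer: 167991/8 ≈ 20999.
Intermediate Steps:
P(V) = 5/8 (P(V) = -5/(-8) = -5*(-⅛) = 5/8)
Q = 71511/8 (Q = -9 - (5/8 + 83)*(-107) = -9 - 669*(-107)/8 = -9 - 1*(-71583/8) = -9 + 71583/8 = 71511/8 ≈ 8938.9)
Q + 12060 = 71511/8 + 12060 = 167991/8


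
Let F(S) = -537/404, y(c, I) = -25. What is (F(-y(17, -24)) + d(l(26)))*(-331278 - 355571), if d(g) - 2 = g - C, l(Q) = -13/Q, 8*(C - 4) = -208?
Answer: -6152106493/404 ≈ -1.5228e+7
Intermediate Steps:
C = -22 (C = 4 + (⅛)*(-208) = 4 - 26 = -22)
d(g) = 24 + g (d(g) = 2 + (g - 1*(-22)) = 2 + (g + 22) = 2 + (22 + g) = 24 + g)
F(S) = -537/404 (F(S) = -537*1/404 = -537/404)
(F(-y(17, -24)) + d(l(26)))*(-331278 - 355571) = (-537/404 + (24 - 13/26))*(-331278 - 355571) = (-537/404 + (24 - 13*1/26))*(-686849) = (-537/404 + (24 - ½))*(-686849) = (-537/404 + 47/2)*(-686849) = (8957/404)*(-686849) = -6152106493/404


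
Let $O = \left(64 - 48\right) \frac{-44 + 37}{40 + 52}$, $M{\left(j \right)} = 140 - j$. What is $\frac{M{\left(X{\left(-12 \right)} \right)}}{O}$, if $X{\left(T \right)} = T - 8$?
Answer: $- \frac{920}{7} \approx -131.43$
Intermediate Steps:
$X{\left(T \right)} = -8 + T$
$O = - \frac{28}{23}$ ($O = 16 \left(- \frac{7}{92}\right) = - \frac{28}{23} \approx -1.2174$)
$\frac{M{\left(X{\left(-12 \right)} \right)}}{O} = \frac{140 - \left(-8 - 12\right)}{- \frac{28}{23}} = \left(140 - -20\right) \left(- \frac{23}{28}\right) = \left(140 + 20\right) \left(- \frac{23}{28}\right) = 160 \left(- \frac{23}{28}\right) = - \frac{920}{7}$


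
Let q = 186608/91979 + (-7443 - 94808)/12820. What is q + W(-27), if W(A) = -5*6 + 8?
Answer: -32954387329/1179170780 ≈ -27.947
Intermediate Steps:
W(A) = -22 (W(A) = -30 + 8 = -22)
q = -7012630169/1179170780 (q = 186608*(1/91979) - 102251*1/12820 = 186608/91979 - 102251/12820 = -7012630169/1179170780 ≈ -5.9471)
q + W(-27) = -7012630169/1179170780 - 22 = -32954387329/1179170780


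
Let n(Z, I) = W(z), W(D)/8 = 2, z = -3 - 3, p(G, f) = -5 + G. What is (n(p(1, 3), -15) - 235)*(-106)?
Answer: 23214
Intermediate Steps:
z = -6
W(D) = 16 (W(D) = 8*2 = 16)
n(Z, I) = 16
(n(p(1, 3), -15) - 235)*(-106) = (16 - 235)*(-106) = -219*(-106) = 23214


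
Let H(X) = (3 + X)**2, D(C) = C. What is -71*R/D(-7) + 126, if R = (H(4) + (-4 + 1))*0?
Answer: 126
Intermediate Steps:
R = 0 (R = ((3 + 4)**2 + (-4 + 1))*0 = (7**2 - 3)*0 = (49 - 3)*0 = 46*0 = 0)
-71*R/D(-7) + 126 = -0/(-7) + 126 = -0*(-1)/7 + 126 = -71*0 + 126 = 0 + 126 = 126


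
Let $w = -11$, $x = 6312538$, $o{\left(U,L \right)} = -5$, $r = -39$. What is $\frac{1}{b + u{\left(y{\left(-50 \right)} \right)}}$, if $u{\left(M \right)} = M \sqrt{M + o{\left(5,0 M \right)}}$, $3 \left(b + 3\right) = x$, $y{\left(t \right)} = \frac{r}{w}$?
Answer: $\frac{25205928297}{53037717782463395} - \frac{15444 i \sqrt{11}}{53037717782463395} \approx 4.7525 \cdot 10^{-7} - 9.6576 \cdot 10^{-13} i$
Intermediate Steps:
$y{\left(t \right)} = \frac{39}{11}$ ($y{\left(t \right)} = - \frac{39}{-11} = \left(-39\right) \left(- \frac{1}{11}\right) = \frac{39}{11}$)
$b = \frac{6312529}{3}$ ($b = -3 + \frac{1}{3} \cdot 6312538 = -3 + \frac{6312538}{3} = \frac{6312529}{3} \approx 2.1042 \cdot 10^{6}$)
$u{\left(M \right)} = M \sqrt{-5 + M}$ ($u{\left(M \right)} = M \sqrt{M - 5} = M \sqrt{-5 + M}$)
$\frac{1}{b + u{\left(y{\left(-50 \right)} \right)}} = \frac{1}{\frac{6312529}{3} + \frac{39 \sqrt{-5 + \frac{39}{11}}}{11}} = \frac{1}{\frac{6312529}{3} + \frac{39 \sqrt{- \frac{16}{11}}}{11}} = \frac{1}{\frac{6312529}{3} + \frac{39 \frac{4 i \sqrt{11}}{11}}{11}} = \frac{1}{\frac{6312529}{3} + \frac{156 i \sqrt{11}}{121}}$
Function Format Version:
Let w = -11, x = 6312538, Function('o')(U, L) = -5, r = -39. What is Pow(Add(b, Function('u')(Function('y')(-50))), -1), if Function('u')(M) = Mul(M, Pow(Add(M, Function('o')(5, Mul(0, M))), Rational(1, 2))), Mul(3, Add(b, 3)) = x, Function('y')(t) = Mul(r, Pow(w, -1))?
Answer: Add(Rational(25205928297, 53037717782463395), Mul(Rational(-15444, 53037717782463395), I, Pow(11, Rational(1, 2)))) ≈ Add(4.7525e-7, Mul(-9.6576e-13, I))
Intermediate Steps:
Function('y')(t) = Rational(39, 11) (Function('y')(t) = Mul(-39, Pow(-11, -1)) = Mul(-39, Rational(-1, 11)) = Rational(39, 11))
b = Rational(6312529, 3) (b = Add(-3, Mul(Rational(1, 3), 6312538)) = Add(-3, Rational(6312538, 3)) = Rational(6312529, 3) ≈ 2.1042e+6)
Function('u')(M) = Mul(M, Pow(Add(-5, M), Rational(1, 2))) (Function('u')(M) = Mul(M, Pow(Add(M, -5), Rational(1, 2))) = Mul(M, Pow(Add(-5, M), Rational(1, 2))))
Pow(Add(b, Function('u')(Function('y')(-50))), -1) = Pow(Add(Rational(6312529, 3), Mul(Rational(39, 11), Pow(Add(-5, Rational(39, 11)), Rational(1, 2)))), -1) = Pow(Add(Rational(6312529, 3), Mul(Rational(39, 11), Pow(Rational(-16, 11), Rational(1, 2)))), -1) = Pow(Add(Rational(6312529, 3), Mul(Rational(39, 11), Mul(Rational(4, 11), I, Pow(11, Rational(1, 2))))), -1) = Pow(Add(Rational(6312529, 3), Mul(Rational(156, 121), I, Pow(11, Rational(1, 2)))), -1)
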